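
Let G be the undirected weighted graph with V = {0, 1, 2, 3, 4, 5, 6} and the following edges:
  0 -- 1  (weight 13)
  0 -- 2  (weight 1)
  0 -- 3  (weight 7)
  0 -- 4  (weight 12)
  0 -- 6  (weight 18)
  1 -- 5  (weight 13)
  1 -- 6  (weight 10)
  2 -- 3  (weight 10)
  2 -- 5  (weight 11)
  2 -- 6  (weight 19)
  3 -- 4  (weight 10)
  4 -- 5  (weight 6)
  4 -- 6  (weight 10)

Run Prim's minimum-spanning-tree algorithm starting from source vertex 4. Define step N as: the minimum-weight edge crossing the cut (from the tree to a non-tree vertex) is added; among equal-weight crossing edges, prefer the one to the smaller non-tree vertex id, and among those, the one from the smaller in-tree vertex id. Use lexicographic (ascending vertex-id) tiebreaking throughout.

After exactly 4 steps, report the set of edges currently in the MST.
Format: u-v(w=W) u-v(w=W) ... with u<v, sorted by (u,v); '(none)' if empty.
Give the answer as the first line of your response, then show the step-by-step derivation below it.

0-2(w=1) 0-3(w=7) 3-4(w=10) 4-5(w=6)

step 1: add edge 4-5 (w=6); MST = {4-5(w=6)}
step 2: add edge 3-4 (w=10); MST = {3-4(w=10) 4-5(w=6)}
step 3: add edge 0-3 (w=7); MST = {0-3(w=7) 3-4(w=10) 4-5(w=6)}
step 4: add edge 0-2 (w=1); MST = {0-2(w=1) 0-3(w=7) 3-4(w=10) 4-5(w=6)}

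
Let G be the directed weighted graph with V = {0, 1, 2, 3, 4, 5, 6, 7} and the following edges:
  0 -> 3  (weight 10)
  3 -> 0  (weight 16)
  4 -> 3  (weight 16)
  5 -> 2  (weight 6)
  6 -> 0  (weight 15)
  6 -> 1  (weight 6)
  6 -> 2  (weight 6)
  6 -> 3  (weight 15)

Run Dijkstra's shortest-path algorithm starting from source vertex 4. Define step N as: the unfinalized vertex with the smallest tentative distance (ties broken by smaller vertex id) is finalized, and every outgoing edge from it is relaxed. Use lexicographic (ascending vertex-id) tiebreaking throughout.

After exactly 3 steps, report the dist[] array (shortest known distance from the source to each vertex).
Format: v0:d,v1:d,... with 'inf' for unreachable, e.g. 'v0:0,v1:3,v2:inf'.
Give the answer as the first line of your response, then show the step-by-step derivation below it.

v0:32,v1:inf,v2:inf,v3:16,v4:0,v5:inf,v6:inf,v7:inf

step 1: dist = v0:inf,v1:inf,v2:inf,v3:16,v4:0,v5:inf,v6:inf,v7:inf
step 2: dist = v0:32,v1:inf,v2:inf,v3:16,v4:0,v5:inf,v6:inf,v7:inf
step 3: dist = v0:32,v1:inf,v2:inf,v3:16,v4:0,v5:inf,v6:inf,v7:inf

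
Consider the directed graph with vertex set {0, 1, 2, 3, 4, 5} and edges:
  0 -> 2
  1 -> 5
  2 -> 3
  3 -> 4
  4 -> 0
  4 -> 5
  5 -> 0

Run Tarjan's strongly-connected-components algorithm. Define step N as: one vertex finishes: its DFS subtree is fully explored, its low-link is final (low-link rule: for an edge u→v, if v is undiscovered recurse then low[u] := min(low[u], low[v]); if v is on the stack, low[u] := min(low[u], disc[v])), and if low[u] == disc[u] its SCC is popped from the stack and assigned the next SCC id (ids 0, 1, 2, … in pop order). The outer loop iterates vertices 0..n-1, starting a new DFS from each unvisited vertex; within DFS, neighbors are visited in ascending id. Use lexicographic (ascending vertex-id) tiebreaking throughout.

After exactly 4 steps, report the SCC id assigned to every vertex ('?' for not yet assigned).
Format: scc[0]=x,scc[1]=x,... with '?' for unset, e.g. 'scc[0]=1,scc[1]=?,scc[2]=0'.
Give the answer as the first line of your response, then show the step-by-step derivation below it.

scc[0]=?,scc[1]=?,scc[2]=?,scc[3]=?,scc[4]=?,scc[5]=?

step 1: low=(low[0]=0,low[1]=?,low[2]=1,low[3]=2,low[4]=0,low[5]=0); scc=(scc[0]=?,scc[1]=?,scc[2]=?,scc[3]=?,scc[4]=?,scc[5]=?)
step 2: low=(low[0]=0,low[1]=?,low[2]=1,low[3]=2,low[4]=0,low[5]=0); scc=(scc[0]=?,scc[1]=?,scc[2]=?,scc[3]=?,scc[4]=?,scc[5]=?)
step 3: low=(low[0]=0,low[1]=?,low[2]=1,low[3]=0,low[4]=0,low[5]=0); scc=(scc[0]=?,scc[1]=?,scc[2]=?,scc[3]=?,scc[4]=?,scc[5]=?)
step 4: low=(low[0]=0,low[1]=?,low[2]=0,low[3]=0,low[4]=0,low[5]=0); scc=(scc[0]=?,scc[1]=?,scc[2]=?,scc[3]=?,scc[4]=?,scc[5]=?)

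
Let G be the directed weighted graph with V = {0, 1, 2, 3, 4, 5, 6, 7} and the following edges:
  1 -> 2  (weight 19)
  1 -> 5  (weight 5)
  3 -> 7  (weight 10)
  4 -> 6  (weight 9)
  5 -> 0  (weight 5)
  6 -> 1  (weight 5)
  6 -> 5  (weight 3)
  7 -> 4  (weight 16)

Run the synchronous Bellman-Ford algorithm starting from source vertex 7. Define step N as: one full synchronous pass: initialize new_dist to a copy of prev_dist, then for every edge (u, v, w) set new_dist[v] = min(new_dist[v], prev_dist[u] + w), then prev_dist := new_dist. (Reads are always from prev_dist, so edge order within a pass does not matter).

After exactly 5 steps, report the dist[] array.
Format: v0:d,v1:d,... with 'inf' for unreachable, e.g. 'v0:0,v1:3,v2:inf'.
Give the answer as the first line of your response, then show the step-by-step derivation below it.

v0:33,v1:30,v2:49,v3:inf,v4:16,v5:28,v6:25,v7:0

step 1: dist = v0:inf,v1:inf,v2:inf,v3:inf,v4:16,v5:inf,v6:inf,v7:0
step 2: dist = v0:inf,v1:inf,v2:inf,v3:inf,v4:16,v5:inf,v6:25,v7:0
step 3: dist = v0:inf,v1:30,v2:inf,v3:inf,v4:16,v5:28,v6:25,v7:0
step 4: dist = v0:33,v1:30,v2:49,v3:inf,v4:16,v5:28,v6:25,v7:0
step 5: dist = v0:33,v1:30,v2:49,v3:inf,v4:16,v5:28,v6:25,v7:0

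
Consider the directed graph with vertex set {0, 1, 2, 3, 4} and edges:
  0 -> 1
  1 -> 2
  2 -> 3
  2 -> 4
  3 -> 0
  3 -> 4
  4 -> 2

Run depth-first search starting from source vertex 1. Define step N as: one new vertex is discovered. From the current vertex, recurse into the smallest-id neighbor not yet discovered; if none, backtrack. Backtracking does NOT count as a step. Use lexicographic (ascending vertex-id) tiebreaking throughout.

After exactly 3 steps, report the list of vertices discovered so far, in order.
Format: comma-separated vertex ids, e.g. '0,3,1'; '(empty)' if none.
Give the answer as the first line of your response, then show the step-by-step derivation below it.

1,2,3

step 1: discover 1; path=1; order=1
step 2: discover 2; path=1>2; order=1,2
step 3: discover 3; path=1>2>3; order=1,2,3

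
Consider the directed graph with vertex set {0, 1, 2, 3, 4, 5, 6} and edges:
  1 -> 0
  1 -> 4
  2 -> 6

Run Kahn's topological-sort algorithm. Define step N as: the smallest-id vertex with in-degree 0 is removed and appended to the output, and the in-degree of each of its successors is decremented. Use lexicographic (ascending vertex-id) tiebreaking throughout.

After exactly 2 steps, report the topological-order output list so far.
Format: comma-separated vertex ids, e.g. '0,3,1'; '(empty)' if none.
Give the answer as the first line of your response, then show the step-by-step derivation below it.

1,0

step 1: output 1; order=[1]; indeg=(0,0,0,0,0,0,1)
step 2: output 0; order=[1,0]; indeg=(0,0,0,0,0,0,1)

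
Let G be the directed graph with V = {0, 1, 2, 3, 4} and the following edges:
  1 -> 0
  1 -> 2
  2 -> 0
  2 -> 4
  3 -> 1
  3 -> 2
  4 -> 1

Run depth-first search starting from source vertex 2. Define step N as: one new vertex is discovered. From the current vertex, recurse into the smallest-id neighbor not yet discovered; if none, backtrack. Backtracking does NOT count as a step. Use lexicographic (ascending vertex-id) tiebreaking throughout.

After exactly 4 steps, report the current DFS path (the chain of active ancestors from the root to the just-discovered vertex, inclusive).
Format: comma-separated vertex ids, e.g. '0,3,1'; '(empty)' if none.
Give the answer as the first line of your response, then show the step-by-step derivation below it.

2,4,1

step 1: discover 2; path=2; order=2
step 2: discover 0; path=2>0; order=2,0
step 3: discover 4; path=2>4; order=2,0,4
step 4: discover 1; path=2>4>1; order=2,0,4,1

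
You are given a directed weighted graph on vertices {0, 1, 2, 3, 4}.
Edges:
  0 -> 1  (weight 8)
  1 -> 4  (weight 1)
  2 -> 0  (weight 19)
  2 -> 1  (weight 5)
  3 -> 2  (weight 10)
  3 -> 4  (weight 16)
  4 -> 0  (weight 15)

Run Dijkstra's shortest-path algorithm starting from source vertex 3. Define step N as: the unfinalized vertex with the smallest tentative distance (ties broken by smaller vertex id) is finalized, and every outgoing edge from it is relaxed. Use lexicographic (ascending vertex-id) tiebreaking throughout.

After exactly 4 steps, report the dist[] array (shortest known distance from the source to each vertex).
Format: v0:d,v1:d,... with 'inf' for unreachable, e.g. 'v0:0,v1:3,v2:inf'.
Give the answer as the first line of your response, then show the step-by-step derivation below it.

v0:29,v1:15,v2:10,v3:0,v4:16

step 1: dist = v0:inf,v1:inf,v2:10,v3:0,v4:16
step 2: dist = v0:29,v1:15,v2:10,v3:0,v4:16
step 3: dist = v0:29,v1:15,v2:10,v3:0,v4:16
step 4: dist = v0:29,v1:15,v2:10,v3:0,v4:16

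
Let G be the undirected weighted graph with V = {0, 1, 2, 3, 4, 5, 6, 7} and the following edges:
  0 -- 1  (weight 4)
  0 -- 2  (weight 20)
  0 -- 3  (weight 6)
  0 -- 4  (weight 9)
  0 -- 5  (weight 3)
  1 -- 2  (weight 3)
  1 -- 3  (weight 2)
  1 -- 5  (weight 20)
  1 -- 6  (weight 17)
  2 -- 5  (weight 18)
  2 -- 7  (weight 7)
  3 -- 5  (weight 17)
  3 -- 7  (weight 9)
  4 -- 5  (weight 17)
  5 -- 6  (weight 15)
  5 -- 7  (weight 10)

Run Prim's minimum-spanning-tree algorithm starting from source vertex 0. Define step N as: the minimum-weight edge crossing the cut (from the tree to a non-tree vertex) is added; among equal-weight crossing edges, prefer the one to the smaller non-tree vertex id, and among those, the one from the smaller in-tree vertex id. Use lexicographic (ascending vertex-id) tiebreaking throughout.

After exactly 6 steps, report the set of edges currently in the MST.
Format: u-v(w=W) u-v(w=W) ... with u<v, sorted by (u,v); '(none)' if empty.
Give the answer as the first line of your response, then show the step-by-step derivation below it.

0-1(w=4) 0-4(w=9) 0-5(w=3) 1-2(w=3) 1-3(w=2) 2-7(w=7)

step 1: add edge 0-5 (w=3); MST = {0-5(w=3)}
step 2: add edge 0-1 (w=4); MST = {0-1(w=4) 0-5(w=3)}
step 3: add edge 1-3 (w=2); MST = {0-1(w=4) 0-5(w=3) 1-3(w=2)}
step 4: add edge 1-2 (w=3); MST = {0-1(w=4) 0-5(w=3) 1-2(w=3) 1-3(w=2)}
step 5: add edge 2-7 (w=7); MST = {0-1(w=4) 0-5(w=3) 1-2(w=3) 1-3(w=2) 2-7(w=7)}
step 6: add edge 0-4 (w=9); MST = {0-1(w=4) 0-4(w=9) 0-5(w=3) 1-2(w=3) 1-3(w=2) 2-7(w=7)}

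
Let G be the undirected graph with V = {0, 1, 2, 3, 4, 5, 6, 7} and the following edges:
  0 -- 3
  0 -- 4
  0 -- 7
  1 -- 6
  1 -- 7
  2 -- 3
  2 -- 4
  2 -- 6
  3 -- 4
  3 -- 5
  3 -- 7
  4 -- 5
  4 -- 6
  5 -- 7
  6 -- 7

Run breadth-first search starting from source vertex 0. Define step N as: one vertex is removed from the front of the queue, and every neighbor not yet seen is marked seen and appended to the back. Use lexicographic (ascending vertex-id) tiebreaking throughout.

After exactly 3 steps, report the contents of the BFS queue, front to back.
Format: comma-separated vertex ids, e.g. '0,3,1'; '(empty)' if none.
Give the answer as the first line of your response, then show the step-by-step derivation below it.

7,2,5,6

step 1: dequeue 0; queue=[3,4,7]; order=0
step 2: dequeue 3; queue=[4,7,2,5]; order=0,3
step 3: dequeue 4; queue=[7,2,5,6]; order=0,3,4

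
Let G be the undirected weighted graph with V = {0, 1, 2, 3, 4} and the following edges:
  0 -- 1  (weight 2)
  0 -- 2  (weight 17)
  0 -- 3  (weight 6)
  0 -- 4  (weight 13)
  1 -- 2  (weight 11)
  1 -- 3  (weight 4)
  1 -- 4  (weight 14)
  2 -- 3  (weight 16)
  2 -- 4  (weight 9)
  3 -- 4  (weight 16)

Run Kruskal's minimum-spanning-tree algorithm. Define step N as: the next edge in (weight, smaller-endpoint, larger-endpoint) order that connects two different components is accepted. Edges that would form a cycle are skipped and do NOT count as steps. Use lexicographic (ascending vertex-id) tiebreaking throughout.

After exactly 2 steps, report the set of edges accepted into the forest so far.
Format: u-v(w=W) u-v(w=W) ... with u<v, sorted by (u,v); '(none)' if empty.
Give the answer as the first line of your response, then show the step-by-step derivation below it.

0-1(w=2) 1-3(w=4)

step 1: add edge 0-1 (w=2); MST = {0-1(w=2)}
step 2: add edge 1-3 (w=4); MST = {0-1(w=2) 1-3(w=4)}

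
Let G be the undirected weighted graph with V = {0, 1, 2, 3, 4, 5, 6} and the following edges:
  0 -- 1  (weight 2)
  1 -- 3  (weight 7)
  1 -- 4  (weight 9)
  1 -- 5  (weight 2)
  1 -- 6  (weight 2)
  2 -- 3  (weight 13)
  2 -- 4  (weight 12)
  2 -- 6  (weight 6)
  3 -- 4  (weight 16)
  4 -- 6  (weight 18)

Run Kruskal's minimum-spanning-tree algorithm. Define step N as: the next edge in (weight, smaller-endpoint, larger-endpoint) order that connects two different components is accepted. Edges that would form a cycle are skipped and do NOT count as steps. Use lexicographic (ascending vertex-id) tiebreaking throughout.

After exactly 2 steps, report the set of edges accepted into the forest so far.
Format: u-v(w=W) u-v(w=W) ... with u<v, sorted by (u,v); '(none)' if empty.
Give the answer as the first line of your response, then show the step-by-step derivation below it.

0-1(w=2) 1-5(w=2)

step 1: add edge 0-1 (w=2); MST = {0-1(w=2)}
step 2: add edge 1-5 (w=2); MST = {0-1(w=2) 1-5(w=2)}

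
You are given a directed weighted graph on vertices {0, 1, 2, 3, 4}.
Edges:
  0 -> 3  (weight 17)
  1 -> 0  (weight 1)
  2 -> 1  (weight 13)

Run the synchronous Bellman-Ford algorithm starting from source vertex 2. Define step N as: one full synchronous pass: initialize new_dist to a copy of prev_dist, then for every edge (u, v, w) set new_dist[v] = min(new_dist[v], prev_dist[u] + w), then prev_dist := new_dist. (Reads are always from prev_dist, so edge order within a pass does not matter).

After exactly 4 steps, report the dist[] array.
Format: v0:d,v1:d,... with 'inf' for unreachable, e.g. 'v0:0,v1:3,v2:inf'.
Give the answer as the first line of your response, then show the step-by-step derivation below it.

v0:14,v1:13,v2:0,v3:31,v4:inf

step 1: dist = v0:inf,v1:13,v2:0,v3:inf,v4:inf
step 2: dist = v0:14,v1:13,v2:0,v3:inf,v4:inf
step 3: dist = v0:14,v1:13,v2:0,v3:31,v4:inf
step 4: dist = v0:14,v1:13,v2:0,v3:31,v4:inf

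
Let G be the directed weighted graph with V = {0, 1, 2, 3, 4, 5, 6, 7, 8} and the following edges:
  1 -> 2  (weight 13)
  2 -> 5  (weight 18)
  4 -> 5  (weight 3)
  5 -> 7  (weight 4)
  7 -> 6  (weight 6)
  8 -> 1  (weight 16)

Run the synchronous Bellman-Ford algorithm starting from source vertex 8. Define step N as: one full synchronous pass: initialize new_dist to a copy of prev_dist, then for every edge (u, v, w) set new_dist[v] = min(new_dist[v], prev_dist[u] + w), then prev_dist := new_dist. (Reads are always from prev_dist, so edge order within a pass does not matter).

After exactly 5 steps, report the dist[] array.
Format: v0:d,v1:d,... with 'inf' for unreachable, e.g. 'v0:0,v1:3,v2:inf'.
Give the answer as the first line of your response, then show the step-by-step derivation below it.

v0:inf,v1:16,v2:29,v3:inf,v4:inf,v5:47,v6:57,v7:51,v8:0

step 1: dist = v0:inf,v1:16,v2:inf,v3:inf,v4:inf,v5:inf,v6:inf,v7:inf,v8:0
step 2: dist = v0:inf,v1:16,v2:29,v3:inf,v4:inf,v5:inf,v6:inf,v7:inf,v8:0
step 3: dist = v0:inf,v1:16,v2:29,v3:inf,v4:inf,v5:47,v6:inf,v7:inf,v8:0
step 4: dist = v0:inf,v1:16,v2:29,v3:inf,v4:inf,v5:47,v6:inf,v7:51,v8:0
step 5: dist = v0:inf,v1:16,v2:29,v3:inf,v4:inf,v5:47,v6:57,v7:51,v8:0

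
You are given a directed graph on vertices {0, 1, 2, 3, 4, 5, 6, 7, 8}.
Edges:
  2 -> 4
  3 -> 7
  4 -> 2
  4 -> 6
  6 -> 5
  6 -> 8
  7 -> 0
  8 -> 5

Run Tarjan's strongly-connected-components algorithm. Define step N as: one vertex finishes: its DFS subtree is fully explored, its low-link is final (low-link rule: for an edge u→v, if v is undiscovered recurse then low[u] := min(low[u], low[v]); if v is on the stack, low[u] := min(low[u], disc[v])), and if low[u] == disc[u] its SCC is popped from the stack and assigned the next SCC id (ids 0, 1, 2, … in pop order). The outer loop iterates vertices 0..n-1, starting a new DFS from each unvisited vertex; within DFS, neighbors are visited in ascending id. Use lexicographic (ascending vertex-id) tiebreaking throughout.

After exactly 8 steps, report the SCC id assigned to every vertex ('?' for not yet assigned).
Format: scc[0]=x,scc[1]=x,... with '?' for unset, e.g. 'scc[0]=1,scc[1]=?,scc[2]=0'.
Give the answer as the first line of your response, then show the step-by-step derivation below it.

scc[0]=0,scc[1]=1,scc[2]=5,scc[3]=?,scc[4]=5,scc[5]=2,scc[6]=4,scc[7]=6,scc[8]=3

step 1: low=(low[0]=0,low[1]=?,low[2]=?,low[3]=?,low[4]=?,low[5]=?,low[6]=?,low[7]=?,low[8]=?); scc=(scc[0]=0,scc[1]=?,scc[2]=?,scc[3]=?,scc[4]=?,scc[5]=?,scc[6]=?,scc[7]=?,scc[8]=?)
step 2: low=(low[0]=0,low[1]=1,low[2]=?,low[3]=?,low[4]=?,low[5]=?,low[6]=?,low[7]=?,low[8]=?); scc=(scc[0]=0,scc[1]=1,scc[2]=?,scc[3]=?,scc[4]=?,scc[5]=?,scc[6]=?,scc[7]=?,scc[8]=?)
step 3: low=(low[0]=0,low[1]=1,low[2]=2,low[3]=?,low[4]=2,low[5]=5,low[6]=4,low[7]=?,low[8]=?); scc=(scc[0]=0,scc[1]=1,scc[2]=?,scc[3]=?,scc[4]=?,scc[5]=2,scc[6]=?,scc[7]=?,scc[8]=?)
step 4: low=(low[0]=0,low[1]=1,low[2]=2,low[3]=?,low[4]=2,low[5]=5,low[6]=4,low[7]=?,low[8]=6); scc=(scc[0]=0,scc[1]=1,scc[2]=?,scc[3]=?,scc[4]=?,scc[5]=2,scc[6]=?,scc[7]=?,scc[8]=3)
step 5: low=(low[0]=0,low[1]=1,low[2]=2,low[3]=?,low[4]=2,low[5]=5,low[6]=4,low[7]=?,low[8]=6); scc=(scc[0]=0,scc[1]=1,scc[2]=?,scc[3]=?,scc[4]=?,scc[5]=2,scc[6]=4,scc[7]=?,scc[8]=3)
step 6: low=(low[0]=0,low[1]=1,low[2]=2,low[3]=?,low[4]=2,low[5]=5,low[6]=4,low[7]=?,low[8]=6); scc=(scc[0]=0,scc[1]=1,scc[2]=?,scc[3]=?,scc[4]=?,scc[5]=2,scc[6]=4,scc[7]=?,scc[8]=3)
step 7: low=(low[0]=0,low[1]=1,low[2]=2,low[3]=?,low[4]=2,low[5]=5,low[6]=4,low[7]=?,low[8]=6); scc=(scc[0]=0,scc[1]=1,scc[2]=5,scc[3]=?,scc[4]=5,scc[5]=2,scc[6]=4,scc[7]=?,scc[8]=3)
step 8: low=(low[0]=0,low[1]=1,low[2]=2,low[3]=7,low[4]=2,low[5]=5,low[6]=4,low[7]=8,low[8]=6); scc=(scc[0]=0,scc[1]=1,scc[2]=5,scc[3]=?,scc[4]=5,scc[5]=2,scc[6]=4,scc[7]=6,scc[8]=3)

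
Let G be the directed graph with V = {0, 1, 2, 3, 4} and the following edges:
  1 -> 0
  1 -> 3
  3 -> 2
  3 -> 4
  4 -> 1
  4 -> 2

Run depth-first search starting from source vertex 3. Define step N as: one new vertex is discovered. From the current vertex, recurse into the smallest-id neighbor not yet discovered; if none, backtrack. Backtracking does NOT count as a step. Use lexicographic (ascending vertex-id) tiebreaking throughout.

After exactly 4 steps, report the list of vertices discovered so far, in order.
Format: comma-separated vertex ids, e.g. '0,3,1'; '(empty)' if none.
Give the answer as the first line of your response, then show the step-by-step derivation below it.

3,2,4,1

step 1: discover 3; path=3; order=3
step 2: discover 2; path=3>2; order=3,2
step 3: discover 4; path=3>4; order=3,2,4
step 4: discover 1; path=3>4>1; order=3,2,4,1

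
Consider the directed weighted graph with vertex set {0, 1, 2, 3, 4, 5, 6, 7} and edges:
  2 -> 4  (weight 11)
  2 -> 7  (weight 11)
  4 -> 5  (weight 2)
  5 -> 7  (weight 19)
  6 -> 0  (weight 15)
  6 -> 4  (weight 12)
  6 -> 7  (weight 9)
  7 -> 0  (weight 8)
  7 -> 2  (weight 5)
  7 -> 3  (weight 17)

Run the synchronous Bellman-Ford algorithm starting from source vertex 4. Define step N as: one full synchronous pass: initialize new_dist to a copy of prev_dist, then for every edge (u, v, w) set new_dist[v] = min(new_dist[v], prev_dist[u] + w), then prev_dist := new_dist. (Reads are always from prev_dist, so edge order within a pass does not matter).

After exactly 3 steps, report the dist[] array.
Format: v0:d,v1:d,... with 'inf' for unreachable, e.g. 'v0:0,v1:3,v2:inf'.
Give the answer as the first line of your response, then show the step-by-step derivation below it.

v0:29,v1:inf,v2:26,v3:38,v4:0,v5:2,v6:inf,v7:21

step 1: dist = v0:inf,v1:inf,v2:inf,v3:inf,v4:0,v5:2,v6:inf,v7:inf
step 2: dist = v0:inf,v1:inf,v2:inf,v3:inf,v4:0,v5:2,v6:inf,v7:21
step 3: dist = v0:29,v1:inf,v2:26,v3:38,v4:0,v5:2,v6:inf,v7:21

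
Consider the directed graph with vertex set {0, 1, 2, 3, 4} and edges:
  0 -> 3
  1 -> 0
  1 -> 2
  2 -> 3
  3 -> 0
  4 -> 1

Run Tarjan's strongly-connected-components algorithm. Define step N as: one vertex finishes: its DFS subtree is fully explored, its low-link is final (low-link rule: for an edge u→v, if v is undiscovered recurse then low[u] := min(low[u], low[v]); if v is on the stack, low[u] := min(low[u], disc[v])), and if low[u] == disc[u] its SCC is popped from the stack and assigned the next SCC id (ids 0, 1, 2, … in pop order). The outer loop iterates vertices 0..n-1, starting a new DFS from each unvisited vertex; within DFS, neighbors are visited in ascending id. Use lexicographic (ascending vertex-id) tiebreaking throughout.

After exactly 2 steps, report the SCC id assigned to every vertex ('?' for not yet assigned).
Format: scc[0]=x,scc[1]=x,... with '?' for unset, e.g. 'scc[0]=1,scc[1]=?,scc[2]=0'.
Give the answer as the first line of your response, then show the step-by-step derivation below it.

scc[0]=0,scc[1]=?,scc[2]=?,scc[3]=0,scc[4]=?

step 1: low=(low[0]=0,low[1]=?,low[2]=?,low[3]=0,low[4]=?); scc=(scc[0]=?,scc[1]=?,scc[2]=?,scc[3]=?,scc[4]=?)
step 2: low=(low[0]=0,low[1]=?,low[2]=?,low[3]=0,low[4]=?); scc=(scc[0]=0,scc[1]=?,scc[2]=?,scc[3]=0,scc[4]=?)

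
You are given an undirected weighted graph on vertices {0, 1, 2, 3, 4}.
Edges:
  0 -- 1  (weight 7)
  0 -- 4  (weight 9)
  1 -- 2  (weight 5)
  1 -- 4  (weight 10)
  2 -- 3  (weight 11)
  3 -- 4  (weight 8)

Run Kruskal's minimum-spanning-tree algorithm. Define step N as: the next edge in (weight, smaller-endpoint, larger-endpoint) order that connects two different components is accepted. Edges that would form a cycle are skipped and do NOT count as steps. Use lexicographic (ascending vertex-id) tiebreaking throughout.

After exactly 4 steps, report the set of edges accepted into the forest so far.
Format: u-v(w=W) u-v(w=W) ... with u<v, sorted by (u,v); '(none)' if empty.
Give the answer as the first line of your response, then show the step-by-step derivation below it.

0-1(w=7) 0-4(w=9) 1-2(w=5) 3-4(w=8)

step 1: add edge 1-2 (w=5); MST = {1-2(w=5)}
step 2: add edge 0-1 (w=7); MST = {0-1(w=7) 1-2(w=5)}
step 3: add edge 3-4 (w=8); MST = {0-1(w=7) 1-2(w=5) 3-4(w=8)}
step 4: add edge 0-4 (w=9); MST = {0-1(w=7) 0-4(w=9) 1-2(w=5) 3-4(w=8)}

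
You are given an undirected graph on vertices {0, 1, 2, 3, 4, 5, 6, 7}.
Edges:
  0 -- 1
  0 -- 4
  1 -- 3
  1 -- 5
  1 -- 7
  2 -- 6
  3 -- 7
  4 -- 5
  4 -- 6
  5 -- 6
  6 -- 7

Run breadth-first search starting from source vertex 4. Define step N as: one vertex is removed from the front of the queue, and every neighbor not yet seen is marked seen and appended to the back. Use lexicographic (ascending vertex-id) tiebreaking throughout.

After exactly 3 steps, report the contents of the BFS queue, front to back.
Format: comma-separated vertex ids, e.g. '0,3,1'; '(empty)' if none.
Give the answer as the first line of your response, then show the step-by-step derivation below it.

6,1

step 1: dequeue 4; queue=[0,5,6]; order=4
step 2: dequeue 0; queue=[5,6,1]; order=4,0
step 3: dequeue 5; queue=[6,1]; order=4,0,5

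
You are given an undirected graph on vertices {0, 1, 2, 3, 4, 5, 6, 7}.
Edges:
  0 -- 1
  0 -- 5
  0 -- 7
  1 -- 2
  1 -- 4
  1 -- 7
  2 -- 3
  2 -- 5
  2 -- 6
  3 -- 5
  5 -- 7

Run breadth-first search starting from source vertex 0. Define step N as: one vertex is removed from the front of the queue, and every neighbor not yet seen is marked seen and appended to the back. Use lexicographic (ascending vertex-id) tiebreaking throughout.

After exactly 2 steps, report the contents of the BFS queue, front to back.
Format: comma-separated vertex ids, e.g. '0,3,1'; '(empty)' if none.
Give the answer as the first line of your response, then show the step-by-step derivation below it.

5,7,2,4

step 1: dequeue 0; queue=[1,5,7]; order=0
step 2: dequeue 1; queue=[5,7,2,4]; order=0,1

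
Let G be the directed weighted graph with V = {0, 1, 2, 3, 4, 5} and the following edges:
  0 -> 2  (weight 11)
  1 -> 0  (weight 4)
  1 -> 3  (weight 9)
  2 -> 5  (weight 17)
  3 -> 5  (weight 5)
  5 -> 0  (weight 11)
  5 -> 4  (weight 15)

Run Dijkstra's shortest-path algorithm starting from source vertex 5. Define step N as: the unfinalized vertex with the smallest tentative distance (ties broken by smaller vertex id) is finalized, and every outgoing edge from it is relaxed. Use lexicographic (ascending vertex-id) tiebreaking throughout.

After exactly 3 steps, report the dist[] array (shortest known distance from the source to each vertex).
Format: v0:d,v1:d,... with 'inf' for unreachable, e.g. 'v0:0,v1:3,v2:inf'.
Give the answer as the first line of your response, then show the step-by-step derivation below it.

v0:11,v1:inf,v2:22,v3:inf,v4:15,v5:0

step 1: dist = v0:11,v1:inf,v2:inf,v3:inf,v4:15,v5:0
step 2: dist = v0:11,v1:inf,v2:22,v3:inf,v4:15,v5:0
step 3: dist = v0:11,v1:inf,v2:22,v3:inf,v4:15,v5:0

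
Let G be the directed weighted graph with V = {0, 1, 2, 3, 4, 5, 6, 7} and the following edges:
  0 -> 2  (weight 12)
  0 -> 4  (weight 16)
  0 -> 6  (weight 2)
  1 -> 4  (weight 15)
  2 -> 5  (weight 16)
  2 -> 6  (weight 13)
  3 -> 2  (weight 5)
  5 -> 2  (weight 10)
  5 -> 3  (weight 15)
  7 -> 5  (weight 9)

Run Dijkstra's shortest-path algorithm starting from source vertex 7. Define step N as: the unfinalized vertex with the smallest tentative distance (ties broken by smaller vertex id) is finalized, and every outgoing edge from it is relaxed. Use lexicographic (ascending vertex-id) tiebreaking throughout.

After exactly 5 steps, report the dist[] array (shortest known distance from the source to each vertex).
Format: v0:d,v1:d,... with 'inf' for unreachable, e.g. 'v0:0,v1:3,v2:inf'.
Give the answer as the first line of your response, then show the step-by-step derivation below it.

v0:inf,v1:inf,v2:19,v3:24,v4:inf,v5:9,v6:32,v7:0

step 1: dist = v0:inf,v1:inf,v2:inf,v3:inf,v4:inf,v5:9,v6:inf,v7:0
step 2: dist = v0:inf,v1:inf,v2:19,v3:24,v4:inf,v5:9,v6:inf,v7:0
step 3: dist = v0:inf,v1:inf,v2:19,v3:24,v4:inf,v5:9,v6:32,v7:0
step 4: dist = v0:inf,v1:inf,v2:19,v3:24,v4:inf,v5:9,v6:32,v7:0
step 5: dist = v0:inf,v1:inf,v2:19,v3:24,v4:inf,v5:9,v6:32,v7:0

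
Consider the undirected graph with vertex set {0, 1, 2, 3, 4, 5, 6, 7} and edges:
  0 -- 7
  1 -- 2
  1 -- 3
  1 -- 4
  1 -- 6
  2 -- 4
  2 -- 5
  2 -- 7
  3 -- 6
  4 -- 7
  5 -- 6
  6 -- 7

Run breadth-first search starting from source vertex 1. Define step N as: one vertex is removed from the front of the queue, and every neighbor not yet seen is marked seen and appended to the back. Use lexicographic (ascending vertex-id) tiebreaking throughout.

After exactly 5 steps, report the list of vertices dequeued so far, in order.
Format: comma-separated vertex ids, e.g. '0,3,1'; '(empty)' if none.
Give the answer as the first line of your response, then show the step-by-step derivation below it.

1,2,3,4,6

step 1: dequeue 1; queue=[2,3,4,6]; order=1
step 2: dequeue 2; queue=[3,4,6,5,7]; order=1,2
step 3: dequeue 3; queue=[4,6,5,7]; order=1,2,3
step 4: dequeue 4; queue=[6,5,7]; order=1,2,3,4
step 5: dequeue 6; queue=[5,7]; order=1,2,3,4,6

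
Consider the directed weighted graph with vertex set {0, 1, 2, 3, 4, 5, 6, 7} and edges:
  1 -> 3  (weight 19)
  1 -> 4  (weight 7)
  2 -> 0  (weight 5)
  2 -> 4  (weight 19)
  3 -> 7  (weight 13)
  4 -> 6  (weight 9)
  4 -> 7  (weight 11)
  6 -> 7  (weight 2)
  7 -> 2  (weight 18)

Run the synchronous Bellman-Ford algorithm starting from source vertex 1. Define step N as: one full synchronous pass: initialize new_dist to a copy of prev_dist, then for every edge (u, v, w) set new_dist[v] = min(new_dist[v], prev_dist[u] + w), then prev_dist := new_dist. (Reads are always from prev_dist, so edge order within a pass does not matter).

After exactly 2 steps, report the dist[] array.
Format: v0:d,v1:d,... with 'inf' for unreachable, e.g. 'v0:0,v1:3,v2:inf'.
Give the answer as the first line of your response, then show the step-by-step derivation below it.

v0:inf,v1:0,v2:inf,v3:19,v4:7,v5:inf,v6:16,v7:18

step 1: dist = v0:inf,v1:0,v2:inf,v3:19,v4:7,v5:inf,v6:inf,v7:inf
step 2: dist = v0:inf,v1:0,v2:inf,v3:19,v4:7,v5:inf,v6:16,v7:18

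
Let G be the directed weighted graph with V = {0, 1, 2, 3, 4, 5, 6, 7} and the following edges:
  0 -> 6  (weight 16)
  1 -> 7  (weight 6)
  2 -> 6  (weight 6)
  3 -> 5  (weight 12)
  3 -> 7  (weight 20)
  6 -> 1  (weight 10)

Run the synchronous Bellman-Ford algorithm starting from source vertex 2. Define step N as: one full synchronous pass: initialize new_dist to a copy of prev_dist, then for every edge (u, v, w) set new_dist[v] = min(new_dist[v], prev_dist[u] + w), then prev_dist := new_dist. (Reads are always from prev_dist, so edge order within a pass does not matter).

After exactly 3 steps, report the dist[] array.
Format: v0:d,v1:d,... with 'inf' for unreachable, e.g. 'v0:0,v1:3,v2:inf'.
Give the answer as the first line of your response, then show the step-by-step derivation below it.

v0:inf,v1:16,v2:0,v3:inf,v4:inf,v5:inf,v6:6,v7:22

step 1: dist = v0:inf,v1:inf,v2:0,v3:inf,v4:inf,v5:inf,v6:6,v7:inf
step 2: dist = v0:inf,v1:16,v2:0,v3:inf,v4:inf,v5:inf,v6:6,v7:inf
step 3: dist = v0:inf,v1:16,v2:0,v3:inf,v4:inf,v5:inf,v6:6,v7:22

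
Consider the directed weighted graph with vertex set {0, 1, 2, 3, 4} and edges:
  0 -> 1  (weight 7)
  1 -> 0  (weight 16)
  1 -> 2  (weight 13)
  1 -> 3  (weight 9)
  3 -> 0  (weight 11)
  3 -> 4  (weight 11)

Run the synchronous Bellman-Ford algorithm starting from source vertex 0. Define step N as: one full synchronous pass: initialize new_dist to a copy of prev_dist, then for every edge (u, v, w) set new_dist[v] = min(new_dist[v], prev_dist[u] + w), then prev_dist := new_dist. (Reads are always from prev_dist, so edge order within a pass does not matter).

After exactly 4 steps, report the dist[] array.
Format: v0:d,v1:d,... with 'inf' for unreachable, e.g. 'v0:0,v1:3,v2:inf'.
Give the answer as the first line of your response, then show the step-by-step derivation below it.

v0:0,v1:7,v2:20,v3:16,v4:27

step 1: dist = v0:0,v1:7,v2:inf,v3:inf,v4:inf
step 2: dist = v0:0,v1:7,v2:20,v3:16,v4:inf
step 3: dist = v0:0,v1:7,v2:20,v3:16,v4:27
step 4: dist = v0:0,v1:7,v2:20,v3:16,v4:27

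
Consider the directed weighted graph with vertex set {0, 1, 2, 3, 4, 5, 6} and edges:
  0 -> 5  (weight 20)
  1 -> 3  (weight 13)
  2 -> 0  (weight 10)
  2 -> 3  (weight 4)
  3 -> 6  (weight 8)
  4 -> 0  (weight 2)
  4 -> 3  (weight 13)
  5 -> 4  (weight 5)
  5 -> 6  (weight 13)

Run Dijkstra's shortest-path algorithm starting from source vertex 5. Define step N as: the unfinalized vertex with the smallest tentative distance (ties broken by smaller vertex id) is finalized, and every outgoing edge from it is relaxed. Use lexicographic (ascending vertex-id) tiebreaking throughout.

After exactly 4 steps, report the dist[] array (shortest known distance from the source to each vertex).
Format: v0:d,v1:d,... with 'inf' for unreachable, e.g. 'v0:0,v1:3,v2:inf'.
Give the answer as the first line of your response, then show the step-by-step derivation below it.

v0:7,v1:inf,v2:inf,v3:18,v4:5,v5:0,v6:13

step 1: dist = v0:inf,v1:inf,v2:inf,v3:inf,v4:5,v5:0,v6:13
step 2: dist = v0:7,v1:inf,v2:inf,v3:18,v4:5,v5:0,v6:13
step 3: dist = v0:7,v1:inf,v2:inf,v3:18,v4:5,v5:0,v6:13
step 4: dist = v0:7,v1:inf,v2:inf,v3:18,v4:5,v5:0,v6:13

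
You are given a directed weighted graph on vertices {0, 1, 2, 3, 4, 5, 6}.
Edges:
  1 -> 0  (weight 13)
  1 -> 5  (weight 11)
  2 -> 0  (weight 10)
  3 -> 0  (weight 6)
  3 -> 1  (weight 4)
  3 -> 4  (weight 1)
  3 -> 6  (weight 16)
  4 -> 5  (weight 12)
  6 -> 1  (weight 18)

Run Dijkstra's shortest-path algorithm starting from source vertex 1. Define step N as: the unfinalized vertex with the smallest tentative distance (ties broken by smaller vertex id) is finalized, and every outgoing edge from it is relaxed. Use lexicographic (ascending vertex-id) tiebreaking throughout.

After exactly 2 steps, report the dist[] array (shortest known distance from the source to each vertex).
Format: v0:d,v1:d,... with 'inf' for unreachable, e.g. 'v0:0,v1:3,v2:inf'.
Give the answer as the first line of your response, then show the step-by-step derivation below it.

v0:13,v1:0,v2:inf,v3:inf,v4:inf,v5:11,v6:inf

step 1: dist = v0:13,v1:0,v2:inf,v3:inf,v4:inf,v5:11,v6:inf
step 2: dist = v0:13,v1:0,v2:inf,v3:inf,v4:inf,v5:11,v6:inf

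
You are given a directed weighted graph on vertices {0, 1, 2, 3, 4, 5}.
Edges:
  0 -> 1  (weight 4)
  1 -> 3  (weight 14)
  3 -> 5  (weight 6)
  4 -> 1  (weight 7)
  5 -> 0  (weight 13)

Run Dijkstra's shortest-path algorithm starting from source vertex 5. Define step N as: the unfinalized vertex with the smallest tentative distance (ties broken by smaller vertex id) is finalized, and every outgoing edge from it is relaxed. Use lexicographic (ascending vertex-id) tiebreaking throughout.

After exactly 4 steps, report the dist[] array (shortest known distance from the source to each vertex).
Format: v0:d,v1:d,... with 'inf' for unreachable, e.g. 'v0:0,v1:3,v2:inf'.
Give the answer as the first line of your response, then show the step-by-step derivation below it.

v0:13,v1:17,v2:inf,v3:31,v4:inf,v5:0

step 1: dist = v0:13,v1:inf,v2:inf,v3:inf,v4:inf,v5:0
step 2: dist = v0:13,v1:17,v2:inf,v3:inf,v4:inf,v5:0
step 3: dist = v0:13,v1:17,v2:inf,v3:31,v4:inf,v5:0
step 4: dist = v0:13,v1:17,v2:inf,v3:31,v4:inf,v5:0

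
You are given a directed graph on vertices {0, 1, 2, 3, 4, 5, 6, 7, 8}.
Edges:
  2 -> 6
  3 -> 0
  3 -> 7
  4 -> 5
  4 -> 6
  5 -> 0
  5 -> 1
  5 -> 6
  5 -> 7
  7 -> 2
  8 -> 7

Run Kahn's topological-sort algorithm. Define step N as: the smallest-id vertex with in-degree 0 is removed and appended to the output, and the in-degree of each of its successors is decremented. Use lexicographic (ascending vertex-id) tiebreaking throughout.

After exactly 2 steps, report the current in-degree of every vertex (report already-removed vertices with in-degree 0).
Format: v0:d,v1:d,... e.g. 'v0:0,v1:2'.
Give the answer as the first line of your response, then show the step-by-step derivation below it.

v0:1,v1:1,v2:1,v3:0,v4:0,v5:0,v6:2,v7:2,v8:0

step 1: output 3; order=[3]; indeg=(1,1,1,0,0,1,3,2,0)
step 2: output 4; order=[3,4]; indeg=(1,1,1,0,0,0,2,2,0)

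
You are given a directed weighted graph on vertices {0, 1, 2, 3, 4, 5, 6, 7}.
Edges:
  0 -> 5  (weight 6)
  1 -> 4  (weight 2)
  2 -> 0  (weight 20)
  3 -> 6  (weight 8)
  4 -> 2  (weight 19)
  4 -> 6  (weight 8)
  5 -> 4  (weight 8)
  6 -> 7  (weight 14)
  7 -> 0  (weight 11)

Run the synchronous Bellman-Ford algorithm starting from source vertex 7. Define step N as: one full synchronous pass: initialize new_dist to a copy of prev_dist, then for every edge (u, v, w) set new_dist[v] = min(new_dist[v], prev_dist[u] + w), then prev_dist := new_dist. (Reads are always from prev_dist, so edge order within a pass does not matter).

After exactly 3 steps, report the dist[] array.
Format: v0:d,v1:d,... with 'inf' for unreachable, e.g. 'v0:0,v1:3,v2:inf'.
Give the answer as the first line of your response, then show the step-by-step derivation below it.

v0:11,v1:inf,v2:inf,v3:inf,v4:25,v5:17,v6:inf,v7:0

step 1: dist = v0:11,v1:inf,v2:inf,v3:inf,v4:inf,v5:inf,v6:inf,v7:0
step 2: dist = v0:11,v1:inf,v2:inf,v3:inf,v4:inf,v5:17,v6:inf,v7:0
step 3: dist = v0:11,v1:inf,v2:inf,v3:inf,v4:25,v5:17,v6:inf,v7:0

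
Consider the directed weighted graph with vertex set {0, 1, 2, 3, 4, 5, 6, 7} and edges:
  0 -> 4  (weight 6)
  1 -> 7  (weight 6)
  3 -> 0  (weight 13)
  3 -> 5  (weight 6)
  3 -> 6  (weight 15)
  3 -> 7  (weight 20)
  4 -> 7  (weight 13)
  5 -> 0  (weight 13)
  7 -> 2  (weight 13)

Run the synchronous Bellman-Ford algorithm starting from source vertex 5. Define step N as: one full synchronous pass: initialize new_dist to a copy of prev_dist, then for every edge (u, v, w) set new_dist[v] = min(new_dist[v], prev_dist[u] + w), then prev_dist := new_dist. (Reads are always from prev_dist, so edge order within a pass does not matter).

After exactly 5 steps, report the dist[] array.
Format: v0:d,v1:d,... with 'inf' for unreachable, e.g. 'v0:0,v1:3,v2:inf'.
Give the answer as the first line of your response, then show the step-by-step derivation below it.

v0:13,v1:inf,v2:45,v3:inf,v4:19,v5:0,v6:inf,v7:32

step 1: dist = v0:13,v1:inf,v2:inf,v3:inf,v4:inf,v5:0,v6:inf,v7:inf
step 2: dist = v0:13,v1:inf,v2:inf,v3:inf,v4:19,v5:0,v6:inf,v7:inf
step 3: dist = v0:13,v1:inf,v2:inf,v3:inf,v4:19,v5:0,v6:inf,v7:32
step 4: dist = v0:13,v1:inf,v2:45,v3:inf,v4:19,v5:0,v6:inf,v7:32
step 5: dist = v0:13,v1:inf,v2:45,v3:inf,v4:19,v5:0,v6:inf,v7:32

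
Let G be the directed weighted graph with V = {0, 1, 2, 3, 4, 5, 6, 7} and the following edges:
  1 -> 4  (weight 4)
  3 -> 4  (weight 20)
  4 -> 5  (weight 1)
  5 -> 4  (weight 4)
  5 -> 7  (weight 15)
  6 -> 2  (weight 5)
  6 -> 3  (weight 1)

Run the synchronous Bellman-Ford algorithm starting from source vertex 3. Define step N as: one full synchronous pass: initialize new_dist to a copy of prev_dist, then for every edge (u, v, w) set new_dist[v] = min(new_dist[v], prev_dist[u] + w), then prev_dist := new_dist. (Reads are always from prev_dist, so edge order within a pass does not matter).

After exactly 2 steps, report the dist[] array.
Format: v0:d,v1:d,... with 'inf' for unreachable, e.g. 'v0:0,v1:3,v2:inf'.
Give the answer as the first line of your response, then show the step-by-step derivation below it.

v0:inf,v1:inf,v2:inf,v3:0,v4:20,v5:21,v6:inf,v7:inf

step 1: dist = v0:inf,v1:inf,v2:inf,v3:0,v4:20,v5:inf,v6:inf,v7:inf
step 2: dist = v0:inf,v1:inf,v2:inf,v3:0,v4:20,v5:21,v6:inf,v7:inf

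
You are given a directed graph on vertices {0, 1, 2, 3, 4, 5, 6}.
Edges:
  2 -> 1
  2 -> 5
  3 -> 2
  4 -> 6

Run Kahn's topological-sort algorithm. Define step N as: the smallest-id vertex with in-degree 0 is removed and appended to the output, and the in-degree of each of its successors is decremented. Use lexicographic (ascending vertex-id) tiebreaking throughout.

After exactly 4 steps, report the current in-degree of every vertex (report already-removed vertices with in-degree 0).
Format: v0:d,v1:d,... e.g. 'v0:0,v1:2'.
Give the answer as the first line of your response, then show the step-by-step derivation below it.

v0:0,v1:0,v2:0,v3:0,v4:0,v5:0,v6:1

step 1: output 0; order=[0]; indeg=(0,1,1,0,0,1,1)
step 2: output 3; order=[0,3]; indeg=(0,1,0,0,0,1,1)
step 3: output 2; order=[0,3,2]; indeg=(0,0,0,0,0,0,1)
step 4: output 1; order=[0,3,2,1]; indeg=(0,0,0,0,0,0,1)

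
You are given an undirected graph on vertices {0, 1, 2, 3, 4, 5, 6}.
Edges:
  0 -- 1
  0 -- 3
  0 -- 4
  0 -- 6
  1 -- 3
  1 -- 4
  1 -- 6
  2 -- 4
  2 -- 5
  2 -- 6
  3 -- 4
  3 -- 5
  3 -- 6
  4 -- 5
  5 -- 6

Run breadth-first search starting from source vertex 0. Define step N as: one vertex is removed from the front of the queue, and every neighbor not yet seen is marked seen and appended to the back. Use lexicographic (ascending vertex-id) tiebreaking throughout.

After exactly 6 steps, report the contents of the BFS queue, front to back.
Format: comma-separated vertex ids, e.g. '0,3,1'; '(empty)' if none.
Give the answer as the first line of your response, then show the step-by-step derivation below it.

2

step 1: dequeue 0; queue=[1,3,4,6]; order=0
step 2: dequeue 1; queue=[3,4,6]; order=0,1
step 3: dequeue 3; queue=[4,6,5]; order=0,1,3
step 4: dequeue 4; queue=[6,5,2]; order=0,1,3,4
step 5: dequeue 6; queue=[5,2]; order=0,1,3,4,6
step 6: dequeue 5; queue=[2]; order=0,1,3,4,6,5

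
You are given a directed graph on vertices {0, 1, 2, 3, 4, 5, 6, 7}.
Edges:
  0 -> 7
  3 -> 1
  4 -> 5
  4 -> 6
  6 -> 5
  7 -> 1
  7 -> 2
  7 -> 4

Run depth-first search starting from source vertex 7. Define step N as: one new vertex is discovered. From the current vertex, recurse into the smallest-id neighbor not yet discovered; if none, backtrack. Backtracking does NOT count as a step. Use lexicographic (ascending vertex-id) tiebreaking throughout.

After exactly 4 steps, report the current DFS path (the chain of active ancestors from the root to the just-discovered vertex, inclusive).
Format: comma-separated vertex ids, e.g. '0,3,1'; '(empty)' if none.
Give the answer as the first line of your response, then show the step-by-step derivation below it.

7,4

step 1: discover 7; path=7; order=7
step 2: discover 1; path=7>1; order=7,1
step 3: discover 2; path=7>2; order=7,1,2
step 4: discover 4; path=7>4; order=7,1,2,4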